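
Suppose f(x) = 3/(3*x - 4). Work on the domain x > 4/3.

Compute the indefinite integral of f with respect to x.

Check any antiderivative F(x) by computing F'(x) and comparing it with f(x).
Check: d/dx[log(3*x - 4)] = 3/(3*x - 4) = f(x).

F(x) = log(3*x - 4) + C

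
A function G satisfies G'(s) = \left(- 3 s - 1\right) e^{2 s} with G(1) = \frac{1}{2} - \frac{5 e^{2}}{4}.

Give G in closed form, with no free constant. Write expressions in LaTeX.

Recognize the product-rule pattern: G'(s) = u'v + uv' with u = \frac{1}{4} - \frac{3 s}{2}, v = e^{2 s}, so integration by parts undoes it.
A general antiderivative is \frac{\left(1 - 6 s\right) e^{2 s}}{4} + C.
The condition gives C = \frac{1}{2} - \frac{5 e^{2}}{4} - (- \frac{5 e^{2}}{4}) = \frac{1}{2}.
So G(s) = - \frac{3 s e^{2 s}}{2} + \frac{e^{2 s}}{4} + \frac{1}{2}.
Check: d/ds[- \frac{3 s e^{2 s}}{2} + \frac{e^{2 s}}{4} + \frac{1}{2}] = - 3 s e^{2 s} - e^{2 s}, which equals G'(s).

G(s) = - \frac{3 s e^{2 s}}{2} + \frac{e^{2 s}}{4} + \frac{1}{2}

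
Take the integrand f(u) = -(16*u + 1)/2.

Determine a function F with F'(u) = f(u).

An antiderivative F(u) passes only if d/du[F] lands on f(u) exactly.
Check: d/du[-(24*u**2 + 3*u - 8)/6] = -8*u - 1/2, which equals f(u).

An antiderivative is F(u) = -(24*u**2 + 3*u - 8)/6.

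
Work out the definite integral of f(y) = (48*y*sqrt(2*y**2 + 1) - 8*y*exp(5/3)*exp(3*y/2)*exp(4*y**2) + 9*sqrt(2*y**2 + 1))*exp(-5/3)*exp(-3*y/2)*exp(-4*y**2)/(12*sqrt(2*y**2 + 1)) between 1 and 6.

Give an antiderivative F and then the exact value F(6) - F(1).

Any candidate F(y) must reproduce f(y) exactly when differentiated.
F(y) = -sqrt(2*y**2 + 1)/3 - exp(-5/3)*exp(-3*y/2)*exp(-4*y**2)/2 is an antiderivative of f.
Check: d/dy[-sqrt(2*y**2 + 1)/3 - exp(-5/3)*exp(-3*y/2)*exp(-4*y**2)/2] = (48*y*sqrt(2*y**2 + 1) - 8*y*exp(5/3)*exp(3*y/2)*exp(4*y**2) + 9*sqrt(2*y**2 + 1))*exp(-5/3)*exp(-3*y/2)*exp(-4*y**2)/(12*sqrt(2*y**2 + 1)) = f(y).
F(6) = -sqrt(73)/3 - exp(-464/3)/2; F(1) = -sqrt(3)/3 - exp(-43/6)/2.
Integral = F(6) - F(1) = -sqrt(73)/3 - exp(-464/3)/2 + exp(-43/6)/2 + sqrt(3)/3.

Antiderivative: F(y) = -sqrt(2*y**2 + 1)/3 - exp(-5/3)*exp(-3*y/2)*exp(-4*y**2)/2; value = -sqrt(73)/3 - exp(-464/3)/2 + exp(-43/6)/2 + sqrt(3)/3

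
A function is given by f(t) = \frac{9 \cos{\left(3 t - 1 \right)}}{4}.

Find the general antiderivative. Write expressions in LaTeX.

For F(t) to be correct the identity F'(t) - f(t) = 0 must hold.
Check: d/dt[\frac{3 \sin{\left(3 t - 1 \right)}}{4}] = \frac{9 \cos{\left(3 t - 1 \right)}}{4} = f(t).

F(t) = \frac{3 \sin{\left(3 t - 1 \right)}}{4} + C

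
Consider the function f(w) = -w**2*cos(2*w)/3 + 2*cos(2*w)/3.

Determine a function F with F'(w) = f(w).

Integrate term by term and add the pieces.
Check: d/dw[-w**2*sin(2*w)/6 - w*cos(2*w)/6 + 5*sin(2*w)/12] = -w**2*cos(2*w)/3 + 2*cos(2*w)/3 = f(w).

An antiderivative is F(w) = -w**2*sin(2*w)/6 - w*cos(2*w)/6 + 5*sin(2*w)/12.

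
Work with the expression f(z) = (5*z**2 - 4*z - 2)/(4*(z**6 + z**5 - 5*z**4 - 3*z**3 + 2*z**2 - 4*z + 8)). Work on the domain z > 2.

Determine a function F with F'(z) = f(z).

An antiderivative is F(z) = (225*(z + 2)*log(z - 2) + 100*(z + 2)*log(z - 1) + 359*(z + 2)*log(z + 2) - 342*(z + 2)*log(z**2 + 1) - 612*(z + 2)*atan(z) - 780)/(7200*(z + 2)).

Factor the denominator (4*(z - 2)*(z - 1)*(z + 2)**2*(z**2 + 1)) and decompose: f = -(19*z + 17)/(200*(z**2 + 1)) + 359/(7200*(z + 2)) + 13/(120*(z + 2)**2) + 1/(72*(z - 1)) + 1/(32*(z - 2)); each piece integrates to a log, atan, or power term.
Check: d/dz[(225*(z + 2)*log(z - 2) + 100*(z + 2)*log(z - 1) + 359*(z + 2)*log(z + 2) - 342*(z + 2)*log(z**2 + 1) - 612*(z + 2)*atan(z) - 780)/(7200*(z + 2))] = (5*z**2 - 4*z - 2)/(4*z**6 + 4*z**5 - 20*z**4 - 12*z**3 + 8*z**2 - 16*z + 32), which equals f(z).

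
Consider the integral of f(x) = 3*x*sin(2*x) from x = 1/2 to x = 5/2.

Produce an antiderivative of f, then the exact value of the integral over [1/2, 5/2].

Antiderivative: F(x) = -3*x*cos(2*x)/2 + 3*sin(2*x)/4; value = -15*cos(5)/4 + 3*sin(5)/4 - 3*sin(1)/4 + 3*cos(1)/4

Whatever form F(x) takes, F'(x) = f(x) is non-negotiable.
F(x) = -3*x*cos(2*x)/2 + 3*sin(2*x)/4 is an antiderivative of f.
Check: d/dx[-3*x*cos(2*x)/2 + 3*sin(2*x)/4] = 3*x*sin(2*x) = f(x).
F(5/2) = -15*cos(5)/4 + 3*sin(5)/4; F(1/2) = -3*cos(1)/4 + 3*sin(1)/4.
Integral = F(5/2) - F(1/2) = -15*cos(5)/4 + 3*sin(5)/4 - 3*sin(1)/4 + 3*cos(1)/4.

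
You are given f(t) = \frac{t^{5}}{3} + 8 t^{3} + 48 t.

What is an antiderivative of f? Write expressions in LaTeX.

The substitution u = - \frac{t^{2}}{3} - 4 works: f is exactly (dF/du)*(du/dt) for that inner function.
Check: d/dt[- \frac{\left(- t^{2} - 12\right)^{3}}{18}] = \frac{t^{5}}{3} + 8 t^{3} + 48 t = f(t).

An antiderivative is F(t) = - \frac{\left(- t^{2} - 12\right)^{3}}{18}.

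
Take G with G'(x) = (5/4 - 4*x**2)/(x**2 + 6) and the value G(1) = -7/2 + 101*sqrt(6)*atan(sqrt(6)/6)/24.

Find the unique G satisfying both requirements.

G(x) = -4*x + 101*sqrt(6)*atan(sqrt(6)*x/6)/24 + 1/2

A candidate passes only if d/dx[G] lands on the given G'(x) exactly.
A general antiderivative is -4*x + 101*sqrt(6)*atan(sqrt(6)*x/6)/24 + C.
The condition gives C = -7/2 + 101*sqrt(6)*atan(sqrt(6)/6)/24 - (-4 + 101*sqrt(6)*atan(sqrt(6)/6)/24) = 1/2.
So G(x) = -4*x + 101*sqrt(6)*atan(sqrt(6)*x/6)/24 + 1/2.
Check: d/dx[-4*x + 101*sqrt(6)*atan(sqrt(6)*x/6)/24 + 1/2] = (5 - 16*x**2)/(4*x**2 + 24), which equals G'(x).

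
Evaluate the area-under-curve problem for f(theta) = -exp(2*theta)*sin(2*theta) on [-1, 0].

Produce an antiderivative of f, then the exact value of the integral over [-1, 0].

A first test for any F(theta): its theta-derivative must equal f(theta) identically.
F(theta) = (-sin(2*theta) + cos(2*theta))*exp(2*theta)/4 is an antiderivative of f.
Check: d/dtheta[(-sin(2*theta) + cos(2*theta))*exp(2*theta)/4] = -exp(2*theta)*sin(2*theta) = f(theta).
F(0) = 1/4; F(-1) = exp(-2)*cos(2)/4 + exp(-2)*sin(2)/4.
Integral = F(0) - F(-1) = -exp(-2)*sin(2)/4 - exp(-2)*cos(2)/4 + 1/4.

Antiderivative: F(theta) = (-sin(2*theta) + cos(2*theta))*exp(2*theta)/4; value = -exp(-2)*sin(2)/4 - exp(-2)*cos(2)/4 + 1/4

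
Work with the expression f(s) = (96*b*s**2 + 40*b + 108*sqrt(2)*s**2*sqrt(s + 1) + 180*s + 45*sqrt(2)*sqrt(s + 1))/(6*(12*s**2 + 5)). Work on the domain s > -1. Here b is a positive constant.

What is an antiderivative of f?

A first test for any F(s): its s-derivative must equal f(s) identically.
Check: d/ds[4*b*s/3 + s*sqrt(2*s + 2) + sqrt(2*s + 2) + 5*log(4*s**2 + 5/3)/4] = (96*b*s**2*sqrt(s + 1) + 40*b*sqrt(s + 1) + 108*sqrt(2)*s**3 + 108*sqrt(2)*s**2 + 180*s*sqrt(s + 1) + 45*sqrt(2)*s + 45*sqrt(2))/(72*s**2*sqrt(s + 1) + 30*sqrt(s + 1)), which equals f(s).

An antiderivative is F(s) = 4*b*s/3 + s*sqrt(2*s + 2) + sqrt(2*s + 2) + 5*log(4*s**2 + 5/3)/4.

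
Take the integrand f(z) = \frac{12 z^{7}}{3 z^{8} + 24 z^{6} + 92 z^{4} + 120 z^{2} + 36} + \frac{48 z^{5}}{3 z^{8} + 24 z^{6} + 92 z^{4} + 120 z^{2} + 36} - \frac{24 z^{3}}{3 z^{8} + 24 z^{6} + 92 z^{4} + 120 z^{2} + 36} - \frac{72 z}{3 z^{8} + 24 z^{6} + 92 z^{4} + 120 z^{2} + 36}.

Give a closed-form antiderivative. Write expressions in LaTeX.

Integrate term by term and add the pieces.
Check: d/dz[\frac{3 \log{\left(\frac{z^{4}}{3} + 2 z^{2} + 6 \right)}}{2} - \frac{\log{\left(z^{4} + 2 z^{2} + \frac{2}{3} \right)}}{2}] = \frac{12 z^{7} + 48 z^{5} - 24 z^{3} - 72 z}{3 z^{8} + 24 z^{6} + 92 z^{4} + 120 z^{2} + 36}, which equals f(z).

An antiderivative is F(z) = \frac{3 \log{\left(\frac{z^{4}}{3} + 2 z^{2} + 6 \right)}}{2} - \frac{\log{\left(z^{4} + 2 z^{2} + \frac{2}{3} \right)}}{2}.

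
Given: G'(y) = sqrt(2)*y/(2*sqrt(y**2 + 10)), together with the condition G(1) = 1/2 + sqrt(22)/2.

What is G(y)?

G(y) = sqrt(y**2/2 + 5) + 1/2

G'(y) matches the chain-rule pattern g'(h)*h' with inner function h(y) = y**2/2 + 5; substituting u = h(y) collapses the integral.
A general antiderivative is sqrt(y**2/2 + 5) + C.
The condition gives C = 1/2 + sqrt(22)/2 - (sqrt(22)/2) = 1/2.
So G(y) = sqrt(y**2/2 + 5) + 1/2.
Check: d/dy[sqrt(y**2/2 + 5) + 1/2] = sqrt(2)*y/(2*sqrt(y**2 + 10)) = G'(y).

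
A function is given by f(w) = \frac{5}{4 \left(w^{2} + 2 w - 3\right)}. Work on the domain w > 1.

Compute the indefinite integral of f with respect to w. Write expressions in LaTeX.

Factor the denominator (4 \left(w - 1\right) \left(w + 3\right)) and decompose: f = - \frac{5}{16 \left(w + 3\right)} + \frac{5}{16 \left(w - 1\right)}; each piece integrates to a log, atan, or power term.
Check: d/dw[\frac{5 \log{\left(w - 1 \right)}}{16} - \frac{5 \log{\left(w + 3 \right)}}{16}] = \frac{5}{4 w^{2} + 8 w - 12}, which equals f(w).

F(w) = \frac{5 \log{\left(w - 1 \right)}}{16} - \frac{5 \log{\left(w + 3 \right)}}{16} + C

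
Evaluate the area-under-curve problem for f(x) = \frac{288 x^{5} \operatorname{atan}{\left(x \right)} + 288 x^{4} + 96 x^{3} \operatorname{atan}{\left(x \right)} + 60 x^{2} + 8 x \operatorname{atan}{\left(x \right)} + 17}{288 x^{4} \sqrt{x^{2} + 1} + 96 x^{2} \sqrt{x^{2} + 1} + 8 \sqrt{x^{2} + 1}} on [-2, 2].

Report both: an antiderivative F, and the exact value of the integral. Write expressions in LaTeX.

Recognize the product-rule pattern: f = u'v + uv' with u = \frac{\sqrt{x^{2} + 1}}{2}, v = \frac{3 x}{4 \left(2 x^{2} + \frac{1}{3}\right)} + 2 \operatorname{atan}{\left(x \right)}, so integration by parts undoes it.
F(x) = \frac{\left(9 x + 8 \left(6 x^{2} + 1\right) \operatorname{atan}{\left(x \right)}\right) \sqrt{x^{2} + 1}}{8 \left(6 x^{2} + 1\right)} is an antiderivative of f.
Check: d/dx[\frac{\left(9 x + 8 \left(6 x^{2} + 1\right) \operatorname{atan}{\left(x \right)}\right) \sqrt{x^{2} + 1}}{8 \left(6 x^{2} + 1\right)}] = \frac{288 x^{5} \operatorname{atan}{\left(x \right)} + 288 x^{4} + 96 x^{3} \operatorname{atan}{\left(x \right)} + 60 x^{2} + 8 x \operatorname{atan}{\left(x \right)} + 17}{288 x^{4} \sqrt{x^{2} + 1} + 96 x^{2} \sqrt{x^{2} + 1} + 8 \sqrt{x^{2} + 1}} = f(x).
F(2) = \frac{9 \sqrt{5}}{100} + \sqrt{5} \operatorname{atan}{\left(2 \right)}; F(-2) = - \sqrt{5} \operatorname{atan}{\left(2 \right)} - \frac{9 \sqrt{5}}{100}.
Integral = F(2) - F(-2) = \frac{9 \sqrt{5}}{50} + 2 \sqrt{5} \operatorname{atan}{\left(2 \right)}.

Antiderivative: F(x) = \frac{\left(9 x + 8 \left(6 x^{2} + 1\right) \operatorname{atan}{\left(x \right)}\right) \sqrt{x^{2} + 1}}{8 \left(6 x^{2} + 1\right)}; value = \frac{9 \sqrt{5}}{50} + 2 \sqrt{5} \operatorname{atan}{\left(2 \right)}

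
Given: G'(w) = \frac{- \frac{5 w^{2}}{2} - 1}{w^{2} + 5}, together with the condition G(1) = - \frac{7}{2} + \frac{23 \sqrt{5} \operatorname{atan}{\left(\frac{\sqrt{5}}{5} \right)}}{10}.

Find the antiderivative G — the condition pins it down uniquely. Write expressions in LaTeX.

A candidate passes only if d/dw[G] lands on the given G'(w) exactly.
A general antiderivative is - \frac{5 w}{2} + \frac{23 \sqrt{5} \operatorname{atan}{\left(\frac{\sqrt{5} w}{5} \right)}}{10} + C.
The condition gives C = - \frac{7}{2} + \frac{23 \sqrt{5} \operatorname{atan}{\left(\frac{\sqrt{5}}{5} \right)}}{10} - (- \frac{5}{2} + \frac{23 \sqrt{5} \operatorname{atan}{\left(\frac{\sqrt{5}}{5} \right)}}{10}) = -1.
So G(w) = - \frac{25 w - 23 \sqrt{5} \operatorname{atan}{\left(\frac{\sqrt{5} w}{5} \right)} + 10}{10}.
Check: d/dw[- \frac{25 w - 23 \sqrt{5} \operatorname{atan}{\left(\frac{\sqrt{5} w}{5} \right)} + 10}{10}] = \frac{- 5 w^{2} - 2}{2 w^{2} + 10}, which equals G'(w).

G(w) = - \frac{25 w - 23 \sqrt{5} \operatorname{atan}{\left(\frac{\sqrt{5} w}{5} \right)} + 10}{10}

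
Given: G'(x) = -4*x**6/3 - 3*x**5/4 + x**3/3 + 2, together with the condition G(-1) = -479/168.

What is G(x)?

G(x) = -4*x**7/21 - x**6/8 + x**4/12 + 2*x - 1

The integrand splits into summands that can be handled one at a time.
A general antiderivative is -4*x**7/21 - x**6/8 + x**4/12 + 2*x + C.
The condition gives C = -479/168 - (-311/168) = -1.
So G(x) = -4*x**7/21 - x**6/8 + x**4/12 + 2*x - 1.
Check: d/dx[-4*x**7/21 - x**6/8 + x**4/12 + 2*x - 1] = -4*x**6/3 - 3*x**5/4 + x**3/3 + 2 = G'(x).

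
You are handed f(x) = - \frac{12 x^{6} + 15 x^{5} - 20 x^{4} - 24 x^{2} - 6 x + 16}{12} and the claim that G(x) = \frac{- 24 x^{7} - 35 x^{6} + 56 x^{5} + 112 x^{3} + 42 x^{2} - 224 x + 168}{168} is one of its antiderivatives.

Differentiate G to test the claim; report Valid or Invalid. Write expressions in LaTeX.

d/dx[G] = - x^{6} - \frac{5 x^{5}}{4} + \frac{5 x^{4}}{3} + 2 x^{2} + \frac{x}{2} - \frac{4}{3}
This equals f(x) exactly, so the claim holds.

Valid. The derivative of G reproduces f.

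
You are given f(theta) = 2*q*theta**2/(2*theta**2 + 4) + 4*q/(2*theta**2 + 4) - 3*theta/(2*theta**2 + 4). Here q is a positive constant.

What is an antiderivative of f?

Integrate term by term and add the pieces.
Check: d/dtheta[(4*q*theta - 3*log(theta**2 + 2))/4] = (2*q*theta**2 + 4*q - 3*theta)/(2*theta**2 + 4), which equals f(theta).

An antiderivative is F(theta) = (4*q*theta - 3*log(theta**2 + 2))/4.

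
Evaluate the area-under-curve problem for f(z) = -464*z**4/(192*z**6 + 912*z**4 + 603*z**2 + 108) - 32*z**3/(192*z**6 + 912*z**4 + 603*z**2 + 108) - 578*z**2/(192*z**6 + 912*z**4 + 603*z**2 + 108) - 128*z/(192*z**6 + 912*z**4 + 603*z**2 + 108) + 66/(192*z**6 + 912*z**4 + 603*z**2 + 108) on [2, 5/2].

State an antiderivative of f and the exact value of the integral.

Antiderivative: F(z) = (5*z/3 + 1/3)/(4*z**2 + 3/2) - atan(z/2); value = -atan(5/4) - 221/5565 + pi/4

The integrand splits into summands that can be handled one at a time.
F(z) = (5*z/3 + 1/3)/(4*z**2 + 3/2) - atan(z/2) is an antiderivative of f.
Check: d/dz[(5*z/3 + 1/3)/(4*z**2 + 3/2) - atan(z/2)] = (-464*z**4 - 32*z**3 - 578*z**2 - 128*z + 66)/(192*z**6 + 912*z**4 + 603*z**2 + 108), which equals f(z).
F(5/2) = 9/53 - atan(5/4); F(2) = 22/105 - pi/4.
Integral = F(5/2) - F(2) = -atan(5/4) - 221/5565 + pi/4.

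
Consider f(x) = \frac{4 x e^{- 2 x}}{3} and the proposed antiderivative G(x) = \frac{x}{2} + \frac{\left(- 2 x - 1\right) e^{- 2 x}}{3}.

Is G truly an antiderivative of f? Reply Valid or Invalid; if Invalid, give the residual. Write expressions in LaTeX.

d/dx[G] = \frac{\left(8 x + 3 e^{2 x}\right) e^{- 2 x}}{6}
d/dx[G] - f(x) = \frac{1}{2} != 0.

Invalid: d/dx[G] - f = \frac{1}{2}, which is not 0.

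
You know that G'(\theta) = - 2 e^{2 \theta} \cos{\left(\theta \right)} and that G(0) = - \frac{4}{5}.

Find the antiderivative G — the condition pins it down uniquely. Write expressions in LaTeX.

G(\theta) = - \frac{2 e^{2 \theta} \sin{\left(\theta \right)}}{5} - \frac{4 e^{2 \theta} \cos{\left(\theta \right)}}{5}

Whatever form G(\theta) takes, its d/d\theta must return the stated G'(\theta).
A general antiderivative is - \frac{2 e^{2 \theta} \sin{\left(\theta \right)}}{5} - \frac{4 e^{2 \theta} \cos{\left(\theta \right)}}{5} + C.
The condition gives C = - \frac{4}{5} - (- \frac{4}{5}) = 0.
So G(\theta) = - \frac{2 e^{2 \theta} \sin{\left(\theta \right)}}{5} - \frac{4 e^{2 \theta} \cos{\left(\theta \right)}}{5}.
Check: d/d\theta[- \frac{2 e^{2 \theta} \sin{\left(\theta \right)}}{5} - \frac{4 e^{2 \theta} \cos{\left(\theta \right)}}{5}] = - 2 e^{2 \theta} \cos{\left(\theta \right)} = G'(\theta).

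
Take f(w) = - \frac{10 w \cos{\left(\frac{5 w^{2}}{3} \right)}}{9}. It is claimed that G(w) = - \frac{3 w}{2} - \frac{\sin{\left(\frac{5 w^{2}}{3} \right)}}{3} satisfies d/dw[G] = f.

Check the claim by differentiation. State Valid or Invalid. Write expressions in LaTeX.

Invalid: d/dw[G] - f = - \frac{3}{2}, which is not 0.

d/dw[G] = - \frac{10 w \cos{\left(\frac{5 w^{2}}{3} \right)}}{9} - \frac{3}{2}
d/dw[G] - f(w) = - \frac{3}{2} != 0.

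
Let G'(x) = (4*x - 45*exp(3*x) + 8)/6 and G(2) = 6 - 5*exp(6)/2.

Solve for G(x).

For G(x) to be correct, d/dx[G] must agree with the stated G'(x) identically.
A general antiderivative is x**2/3 + 4*x/3 - 5*exp(3*x)/2 + C.
The condition gives C = 6 - 5*exp(6)/2 - (4 - 5*exp(6)/2) = 2.
So G(x) = x**2/3 + 4*x/3 - 5*exp(3*x)/2 + 2.
Check: d/dx[x**2/3 + 4*x/3 - 5*exp(3*x)/2 + 2] = 2*x/3 - 15*exp(3*x)/2 + 4/3, which equals G'(x).

G(x) = x**2/3 + 4*x/3 - 5*exp(3*x)/2 + 2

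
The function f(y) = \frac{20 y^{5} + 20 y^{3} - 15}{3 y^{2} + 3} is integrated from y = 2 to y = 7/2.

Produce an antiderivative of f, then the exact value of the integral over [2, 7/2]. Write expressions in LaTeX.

Antiderivative: F(y) = \frac{5 y^{4}}{3} - 5 \operatorname{atan}{\left(y \right)}; value = - 5 \operatorname{atan}{\left(\frac{7}{2} \right)} + 5 \operatorname{atan}{\left(2 \right)} + \frac{3575}{16}

For F(y) to be correct the identity F'(y) - f(y) = 0 must hold.
F(y) = \frac{5 y^{4}}{3} - 5 \operatorname{atan}{\left(y \right)} is an antiderivative of f.
Check: d/dy[\frac{5 y^{4}}{3} - 5 \operatorname{atan}{\left(y \right)}] = \frac{20 y^{5} + 20 y^{3} - 15}{3 y^{2} + 3} = f(y).
F(7/2) = \frac{12005}{48} - 5 \operatorname{atan}{\left(\frac{7}{2} \right)}; F(2) = \frac{80}{3} - 5 \operatorname{atan}{\left(2 \right)}.
Integral = F(7/2) - F(2) = - 5 \operatorname{atan}{\left(\frac{7}{2} \right)} + 5 \operatorname{atan}{\left(2 \right)} + \frac{3575}{16}.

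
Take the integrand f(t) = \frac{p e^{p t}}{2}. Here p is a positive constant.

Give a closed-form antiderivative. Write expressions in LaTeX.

An antiderivative is F(t) = \frac{e^{p t}}{2}.

A first test for any F(t): its t-derivative must equal f(t) identically.
Check: d/dt[\frac{e^{p t}}{2}] = \frac{p e^{p t}}{2} = f(t).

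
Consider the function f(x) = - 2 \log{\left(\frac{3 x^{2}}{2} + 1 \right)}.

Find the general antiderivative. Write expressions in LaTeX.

Recover f(x) by differentiating a candidate F(x); any mismatch rules it out.
Check: d/dx[- 2 x \log{\left(\frac{3 x^{2}}{2} + 1 \right)} + 4 x - \frac{4 \sqrt{6} \operatorname{atan}{\left(\frac{\sqrt{6} x}{2} \right)}}{3}] = - 2 \log{\left(\frac{3 x^{2}}{2} + 1 \right)} = f(x).

F(x) = - 2 x \log{\left(\frac{3 x^{2}}{2} + 1 \right)} + 4 x - \frac{4 \sqrt{6} \operatorname{atan}{\left(\frac{\sqrt{6} x}{2} \right)}}{3} + C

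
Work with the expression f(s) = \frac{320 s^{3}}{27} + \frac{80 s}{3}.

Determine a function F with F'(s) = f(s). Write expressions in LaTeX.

f matches the chain-rule pattern g'(h)*h' with inner function h(s) = \frac{4 s^{2}}{3} + 3; substituting u = h(s) collapses the integral.
Check: d/ds[\frac{80 s^{4}}{27} + \frac{40 s^{2}}{3}] = \frac{320 s^{3}}{27} + \frac{80 s}{3} = f(s).

An antiderivative is F(s) = \frac{80 s^{4}}{27} + \frac{40 s^{2}}{3}.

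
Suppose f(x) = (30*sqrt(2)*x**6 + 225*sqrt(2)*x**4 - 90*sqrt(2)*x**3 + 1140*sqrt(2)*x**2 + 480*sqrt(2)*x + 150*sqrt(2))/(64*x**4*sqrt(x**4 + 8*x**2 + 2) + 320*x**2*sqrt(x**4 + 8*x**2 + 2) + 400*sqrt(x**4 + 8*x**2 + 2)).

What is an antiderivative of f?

An antiderivative is F(x) = (15*x*sqrt(x**4 + 8*x**2 + 2) + 15*sqrt(x**4 + 8*x**2 + 2))/(16*sqrt(2)*x**2 + 40*sqrt(2)).

An antiderivative F(x) passes only if d/dx[F] lands on f(x) exactly.
Check: d/dx[(15*x*sqrt(x**4 + 8*x**2 + 2) + 15*sqrt(x**4 + 8*x**2 + 2))/(16*sqrt(2)*x**2 + 40*sqrt(2))] = (30*sqrt(2)*x**6 + 225*sqrt(2)*x**4 - 90*sqrt(2)*x**3 + 1140*sqrt(2)*x**2 + 480*sqrt(2)*x + 150*sqrt(2))/(64*x**4*sqrt(x**4 + 8*x**2 + 2) + 320*x**2*sqrt(x**4 + 8*x**2 + 2) + 400*sqrt(x**4 + 8*x**2 + 2)) = f(x).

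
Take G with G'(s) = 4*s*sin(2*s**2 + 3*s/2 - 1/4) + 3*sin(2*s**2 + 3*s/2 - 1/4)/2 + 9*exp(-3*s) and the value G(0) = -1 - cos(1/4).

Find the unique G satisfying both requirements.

G(s) = -cos(2*s**2 + 3*s/2 - 1/4) + 2 - 3*exp(-3*s)

Integrate term by term and add the pieces.
A general antiderivative is -cos(2*s**2 + 3*s/2 - 1/4) - 3*exp(-3*s) + C.
The condition gives C = -1 - cos(1/4) - (-3 - cos(1/4)) = 2.
So G(s) = -cos(2*s**2 + 3*s/2 - 1/4) + 2 - 3*exp(-3*s).
Check: d/ds[-cos(2*s**2 + 3*s/2 - 1/4) + 2 - 3*exp(-3*s)] = (8*s*exp(3*s)*sin(2*s**2 + 3*s/2 - 1/4) + 3*exp(3*s)*sin(2*s**2 + 3*s/2 - 1/4) + 18)*exp(-3*s)/2, which equals G'(s).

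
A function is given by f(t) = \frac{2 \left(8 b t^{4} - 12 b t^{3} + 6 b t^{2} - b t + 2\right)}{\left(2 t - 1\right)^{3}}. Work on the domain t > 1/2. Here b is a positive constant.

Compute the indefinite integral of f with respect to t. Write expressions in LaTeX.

Check any antiderivative F(t) by computing F'(t) and comparing it with f(t).
Check: d/dt[\frac{4 b t^{4} - 4 b t^{3} + b t^{2} - 1}{\left(2 t - 1\right)^{2}}] = \frac{16 b t^{4} - 24 b t^{3} + 12 b t^{2} - 2 b t + 4}{8 t^{3} - 12 t^{2} + 6 t - 1}, which equals f(t).

F(t) = \frac{4 b t^{4} - 4 b t^{3} + b t^{2} - 1}{\left(2 t - 1\right)^{2}} + C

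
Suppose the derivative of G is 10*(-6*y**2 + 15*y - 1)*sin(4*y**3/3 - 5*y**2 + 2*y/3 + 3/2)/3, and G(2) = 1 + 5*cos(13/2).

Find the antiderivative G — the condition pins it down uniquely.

G'(y) matches the chain-rule pattern g'(h)*h' with inner function h(y) = 4*y**3/3 - 5*y**2 + 2*y/3 + 3/2; substituting u = h(y) collapses the integral.
A general antiderivative is 5*cos(4*y**3/3 - 5*y**2 + 2*y/3 + 3/2) + C.
The condition gives C = 1 + 5*cos(13/2) - (5*cos(13/2)) = 1.
So G(y) = 5*cos(4*y**3/3 - 5*y**2 + 2*y/3 + 3/2) + 1.
Check: d/dy[5*cos(4*y**3/3 - 5*y**2 + 2*y/3 + 3/2) + 1] = -20*y**2*sin(4*y**3/3 - 5*y**2 + 2*y/3 + 3/2) + 50*y*sin(4*y**3/3 - 5*y**2 + 2*y/3 + 3/2) - 10*sin(4*y**3/3 - 5*y**2 + 2*y/3 + 3/2)/3, which equals G'(y).

G(y) = 5*cos(4*y**3/3 - 5*y**2 + 2*y/3 + 3/2) + 1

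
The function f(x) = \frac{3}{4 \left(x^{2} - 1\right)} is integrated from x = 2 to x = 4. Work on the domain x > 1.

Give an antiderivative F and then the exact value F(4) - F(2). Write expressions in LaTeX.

Factor the denominator (4 \left(x - 1\right) \left(x + 1\right)) and decompose: f = - \frac{3}{8 \left(x + 1\right)} + \frac{3}{8 \left(x - 1\right)}; each piece integrates to a log, atan, or power term.
F(x) = - \frac{3 \left(- \log{\left(x - 1 \right)} + \log{\left(x + 1 \right)}\right)}{8} is an antiderivative of f.
Check: d/dx[- \frac{3 \left(- \log{\left(x - 1 \right)} + \log{\left(x + 1 \right)}\right)}{8}] = \frac{3}{4 x^{2} - 4}, which equals f(x).
F(4) = - \frac{3 \log{\left(5 \right)}}{8} + \frac{3 \log{\left(3 \right)}}{8}; F(2) = - \frac{3 \log{\left(3 \right)}}{8}.
Integral = F(4) - F(2) = - \frac{3 \log{\left(5 \right)}}{8} + \frac{3 \log{\left(3 \right)}}{4}.

Antiderivative: F(x) = - \frac{3 \left(- \log{\left(x - 1 \right)} + \log{\left(x + 1 \right)}\right)}{8}; value = - \frac{3 \log{\left(5 \right)}}{8} + \frac{3 \log{\left(3 \right)}}{4}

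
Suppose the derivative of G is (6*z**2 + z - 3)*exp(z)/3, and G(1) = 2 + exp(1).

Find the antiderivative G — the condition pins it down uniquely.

G(z) = 2*z**2*exp(z) - 11*z*exp(z)/3 + 8*exp(z)/3 + 2

G'(z) has the shape u'v + uv' for u = 2*z**2 - 11*z/3 + 8/3 and v = exp(z) — it is the derivative of the product u*v.
A general antiderivative is (6*z**2 - 11*z + 8)*exp(z)/3 + C.
The condition gives C = 2 + exp(1) - (exp(1)) = 2.
So G(z) = 2*z**2*exp(z) - 11*z*exp(z)/3 + 8*exp(z)/3 + 2.
Check: d/dz[2*z**2*exp(z) - 11*z*exp(z)/3 + 8*exp(z)/3 + 2] = 2*z**2*exp(z) + z*exp(z)/3 - exp(z), which equals G'(z).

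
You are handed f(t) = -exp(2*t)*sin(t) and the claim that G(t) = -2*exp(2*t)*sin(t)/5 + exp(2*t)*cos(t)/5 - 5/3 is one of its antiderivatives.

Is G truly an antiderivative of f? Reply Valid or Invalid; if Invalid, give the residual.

Valid: G'(t) = f(t).

d/dt[G] = -exp(2*t)*sin(t)
This equals f(t) exactly, so the claim holds.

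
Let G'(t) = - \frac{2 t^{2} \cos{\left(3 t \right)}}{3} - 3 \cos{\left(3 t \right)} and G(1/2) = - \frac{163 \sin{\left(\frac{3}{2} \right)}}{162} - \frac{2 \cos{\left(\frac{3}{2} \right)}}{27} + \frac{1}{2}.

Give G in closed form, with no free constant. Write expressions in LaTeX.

G(t) = - \frac{2 t^{2} \sin{\left(3 t \right)}}{9} - \frac{4 t \cos{\left(3 t \right)}}{27} - \frac{77 \sin{\left(3 t \right)}}{81} + \frac{1}{2}

The integrand splits into summands that can be handled one at a time.
A general antiderivative is - \frac{2 t^{2} \sin{\left(3 t \right)}}{9} - \frac{4 t \cos{\left(3 t \right)}}{27} - \frac{77 \sin{\left(3 t \right)}}{81} + C.
The condition gives C = - \frac{163 \sin{\left(\frac{3}{2} \right)}}{162} - \frac{2 \cos{\left(\frac{3}{2} \right)}}{27} + \frac{1}{2} - (- \frac{163 \sin{\left(\frac{3}{2} \right)}}{162} - \frac{2 \cos{\left(\frac{3}{2} \right)}}{27}) = \frac{1}{2}.
So G(t) = - \frac{2 t^{2} \sin{\left(3 t \right)}}{9} - \frac{4 t \cos{\left(3 t \right)}}{27} - \frac{77 \sin{\left(3 t \right)}}{81} + \frac{1}{2}.
Check: d/dt[- \frac{2 t^{2} \sin{\left(3 t \right)}}{9} - \frac{4 t \cos{\left(3 t \right)}}{27} - \frac{77 \sin{\left(3 t \right)}}{81} + \frac{1}{2}] = - \frac{2 t^{2} \cos{\left(3 t \right)}}{3} - 3 \cos{\left(3 t \right)} = G'(t).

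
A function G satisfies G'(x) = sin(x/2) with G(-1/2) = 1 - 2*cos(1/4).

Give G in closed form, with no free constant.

A first test for any G(x): its x-derivative must equal the given G'(x).
A general antiderivative is -2*cos(x/2) + C.
The condition gives C = 1 - 2*cos(1/4) - (-2*cos(1/4)) = 1.
So G(x) = 1 - 2*cos(x/2).
Check: d/dx[1 - 2*cos(x/2)] = sin(x/2) = G'(x).

G(x) = 1 - 2*cos(x/2)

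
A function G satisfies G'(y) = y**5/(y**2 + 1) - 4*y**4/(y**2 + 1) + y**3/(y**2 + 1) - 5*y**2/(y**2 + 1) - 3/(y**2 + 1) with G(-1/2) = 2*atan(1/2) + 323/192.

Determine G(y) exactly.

Integrate term by term and add the pieces.
A general antiderivative is y**4/4 - 4*y**3/3 - y - 2*atan(y) + C.
The condition gives C = 2*atan(1/2) + 323/192 - (131/192 + 2*atan(1/2)) = 1.
So G(y) = (3*y**4 - 16*y**3 - 12*y - 24*atan(y) + 12)/12.
Check: d/dy[(3*y**4 - 16*y**3 - 12*y - 24*atan(y) + 12)/12] = (y**5 - 4*y**4 + y**3 - 5*y**2 - 3)/(y**2 + 1), which equals G'(y).

G(y) = (3*y**4 - 16*y**3 - 12*y - 24*atan(y) + 12)/12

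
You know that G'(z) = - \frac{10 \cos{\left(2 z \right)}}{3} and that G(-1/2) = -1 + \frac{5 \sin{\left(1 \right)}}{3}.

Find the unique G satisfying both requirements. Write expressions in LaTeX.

A first test for any G(z): its z-derivative must equal the given G'(z).
A general antiderivative is - \frac{5 \sin{\left(2 z \right)}}{3} + C.
The condition gives C = -1 + \frac{5 \sin{\left(1 \right)}}{3} - (\frac{5 \sin{\left(1 \right)}}{3}) = -1.
So G(z) = - \frac{5 \sin{\left(2 z \right)}}{3} - 1.
Check: d/dz[- \frac{5 \sin{\left(2 z \right)}}{3} - 1] = - \frac{10 \cos{\left(2 z \right)}}{3} = G'(z).

G(z) = - \frac{5 \sin{\left(2 z \right)}}{3} - 1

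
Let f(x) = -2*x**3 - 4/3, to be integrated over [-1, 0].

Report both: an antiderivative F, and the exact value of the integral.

Antiderivative: F(x) = -x**4/2 - 4*x/3; value = -5/6

Recover f(x) by differentiating a candidate F(x); any mismatch rules it out.
F(x) = -x**4/2 - 4*x/3 is an antiderivative of f.
Check: d/dx[-x**4/2 - 4*x/3] = -2*x**3 - 4/3 = f(x).
F(0) = 0; F(-1) = 5/6.
Integral = F(0) - F(-1) = -5/6.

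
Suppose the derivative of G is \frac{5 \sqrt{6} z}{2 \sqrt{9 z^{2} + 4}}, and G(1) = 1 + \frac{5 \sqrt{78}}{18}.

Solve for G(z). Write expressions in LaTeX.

G(z) = \frac{5 \sqrt{\frac{3 z^{2}}{2} + \frac{2}{3}}}{3} + 1

The substitution u = \frac{3 z^{2}}{2} + \frac{2}{3} works: G'(z) is exactly (dG/du)*(du/dz) for that inner function.
A general antiderivative is \frac{5 \sqrt{\frac{3 z^{2}}{2} + \frac{2}{3}}}{3} + C.
The condition gives C = 1 + \frac{5 \sqrt{78}}{18} - (\frac{5 \sqrt{78}}{18}) = 1.
So G(z) = \frac{5 \sqrt{\frac{3 z^{2}}{2} + \frac{2}{3}}}{3} + 1.
Check: d/dz[\frac{5 \sqrt{\frac{3 z^{2}}{2} + \frac{2}{3}}}{3} + 1] = \frac{5 \sqrt{6} z}{2 \sqrt{9 z^{2} + 4}} = G'(z).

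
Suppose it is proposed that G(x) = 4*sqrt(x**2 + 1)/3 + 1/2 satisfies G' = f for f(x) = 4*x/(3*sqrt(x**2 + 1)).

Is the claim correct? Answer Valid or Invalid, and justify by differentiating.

Valid. The derivative of G reproduces f.

d/dx[G] = 4*x/(3*sqrt(x**2 + 1))
This equals f(x) exactly, so the claim holds.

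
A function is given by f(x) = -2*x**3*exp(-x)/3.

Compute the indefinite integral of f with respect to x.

F(x) = 2*(x**3 + 3*x**2 + 6*x + 6)*exp(-x)/3 + C

Recognize the product-rule pattern: f = u'v + uv' with u = 2*x**3/3 + 2*x**2 + 4*x + 4, v = exp(-x), so integration by parts undoes it.
Check: d/dx[2*(x**3 + 3*x**2 + 6*x + 6)*exp(-x)/3] = -2*x**3*exp(-x)/3 = f(x).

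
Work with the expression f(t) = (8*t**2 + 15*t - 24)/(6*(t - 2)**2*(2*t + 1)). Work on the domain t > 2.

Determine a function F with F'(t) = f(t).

An antiderivative is F(t) = (159*t*log(t - 2) - 59*t*log(t + 1/2) - 318*log(t - 2) + 118*log(t + 1/2) - 190)/(150*t - 300).

Factor the denominator (6*(t - 2)**2*(2*t + 1)) and decompose: f = -59/(75*(2*t + 1)) + 53/(50*(t - 2)) + 19/(15*(t - 2)**2); each piece integrates to a log, atan, or power term.
Check: d/dt[(159*t*log(t - 2) - 59*t*log(t + 1/2) - 318*log(t - 2) + 118*log(t + 1/2) - 190)/(150*t - 300)] = (8*t**2 + 15*t - 24)/(12*t**3 - 42*t**2 + 24*t + 24), which equals f(t).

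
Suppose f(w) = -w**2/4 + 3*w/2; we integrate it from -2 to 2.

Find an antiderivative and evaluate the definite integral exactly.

Antiderivative: F(w) = -w**3/12 + 3*w**2/4; value = -4/3

The integrand splits into summands that can be handled one at a time.
F(w) = -w**3/12 + 3*w**2/4 is an antiderivative of f.
Check: d/dw[-w**3/12 + 3*w**2/4] = -w**2/4 + 3*w/2 = f(w).
F(2) = 7/3; F(-2) = 11/3.
Integral = F(2) - F(-2) = -4/3.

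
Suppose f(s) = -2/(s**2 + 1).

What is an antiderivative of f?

Since d/ds undoes antidifferentiation here, F'(s) = f(s) is required of F(s).
Check: d/ds[-2*atan(s)] = -2/(s**2 + 1) = f(s).

An antiderivative is F(s) = -2*atan(s).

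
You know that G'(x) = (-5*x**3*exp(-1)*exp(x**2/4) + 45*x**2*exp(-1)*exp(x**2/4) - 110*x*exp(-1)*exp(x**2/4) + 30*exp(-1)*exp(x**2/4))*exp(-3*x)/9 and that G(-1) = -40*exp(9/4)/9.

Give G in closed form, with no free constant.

Recover the given G'(x) by differentiating a candidate G(x); any mismatch rules it out.
A general antiderivative is -5*(4*x**2/3 - 4*x)*exp(-3*x)*exp(x**2/4 - 1)/6 + C.
The condition gives C = -40*exp(9/4)/9 - (-40*exp(9/4)/9) = 0.
So G(x) = -10*x**2*exp(-1)*exp(-3*x)*exp(x**2/4)/9 + 10*x*exp(-1)*exp(-3*x)*exp(x**2/4)/3.
Check: d/dx[-10*x**2*exp(-1)*exp(-3*x)*exp(x**2/4)/9 + 10*x*exp(-1)*exp(-3*x)*exp(x**2/4)/3] = (-5*x**3*exp(x**2/4) + 45*x**2*exp(x**2/4) - 110*x*exp(x**2/4) + 30*exp(x**2/4))*exp(-1)*exp(-3*x)/9, which equals G'(x).

G(x) = -10*x**2*exp(-1)*exp(-3*x)*exp(x**2/4)/9 + 10*x*exp(-1)*exp(-3*x)*exp(x**2/4)/3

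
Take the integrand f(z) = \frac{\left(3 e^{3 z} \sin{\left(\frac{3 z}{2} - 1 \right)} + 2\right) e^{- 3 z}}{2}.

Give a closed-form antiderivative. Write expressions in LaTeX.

An antiderivative is F(z) = - \frac{\left(3 e^{3 z} \cos{\left(\frac{3 z}{2} - 1 \right)} + 1\right) e^{- 3 z}}{3}.

Since d/dz undoes antidifferentiation here, F'(z) = f(z) is required of F(z).
Check: d/dz[- \frac{\left(3 e^{3 z} \cos{\left(\frac{3 z}{2} - 1 \right)} + 1\right) e^{- 3 z}}{3}] = \frac{\left(3 e^{3 z} \sin{\left(\frac{3 z}{2} - 1 \right)} + 2\right) e^{- 3 z}}{2} = f(z).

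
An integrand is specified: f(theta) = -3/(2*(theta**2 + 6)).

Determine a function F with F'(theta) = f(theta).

An antiderivative is F(theta) = -sqrt(6)*atan(sqrt(6)*theta/6)/4.

Recover f(theta) by differentiating a candidate F(theta); any mismatch rules it out.
Check: d/dtheta[-sqrt(6)*atan(sqrt(6)*theta/6)/4] = -3/(2*theta**2 + 12), which equals f(theta).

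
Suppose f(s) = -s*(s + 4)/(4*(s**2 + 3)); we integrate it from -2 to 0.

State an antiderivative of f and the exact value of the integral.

Antiderivative: F(s) = (-s - 2*log(s**2 + 3) + sqrt(3)*atan(sqrt(3)*s/3))/4; value = -log(3)/2 - 1/2 + sqrt(3)*atan(2*sqrt(3)/3)/4 + log(7)/2

Since d/ds undoes antidifferentiation here, F'(s) = f(s) is required of F(s).
F(s) = (-s - 2*log(s**2 + 3) + sqrt(3)*atan(sqrt(3)*s/3))/4 is an antiderivative of f.
Check: d/ds[(-s - 2*log(s**2 + 3) + sqrt(3)*atan(sqrt(3)*s/3))/4] = (-s**2 - 4*s)/(4*s**2 + 12), which equals f(s).
F(0) = -log(3)/2; F(-2) = -log(7)/2 - sqrt(3)*atan(2*sqrt(3)/3)/4 + 1/2.
Integral = F(0) - F(-2) = -log(3)/2 - 1/2 + sqrt(3)*atan(2*sqrt(3)/3)/4 + log(7)/2.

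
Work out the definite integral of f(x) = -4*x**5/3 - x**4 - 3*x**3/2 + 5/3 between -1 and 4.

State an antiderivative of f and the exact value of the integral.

Integrate term by term and add the pieces.
F(x) = x*(-80*x**5 - 72*x**4 - 135*x**3 + 600)/360 is an antiderivative of f.
Check: d/dx[x*(-80*x**5 - 72*x**4 - 135*x**3 + 600)/360] = -4*x**5/3 - x**4 - 3*x**3/2 + 5/3 = f(x).
F(4) = -54196/45; F(-1) = -743/360.
Integral = F(4) - F(-1) = -28855/24.

Antiderivative: F(x) = x*(-80*x**5 - 72*x**4 - 135*x**3 + 600)/360; value = -28855/24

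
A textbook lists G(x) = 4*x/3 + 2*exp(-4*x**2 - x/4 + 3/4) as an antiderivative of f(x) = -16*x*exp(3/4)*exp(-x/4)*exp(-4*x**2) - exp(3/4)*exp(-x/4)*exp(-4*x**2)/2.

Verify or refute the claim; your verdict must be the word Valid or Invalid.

d/dx[G] = (-96*x + 8*exp(-3/4)*exp(x/4)*exp(4*x**2) - 3)*exp(3/4)*exp(-x/4)*exp(-4*x**2)/6
d/dx[G] - f(x) = 4/3 != 0.

Invalid: d/dx[G] - f = 4/3, which is not 0.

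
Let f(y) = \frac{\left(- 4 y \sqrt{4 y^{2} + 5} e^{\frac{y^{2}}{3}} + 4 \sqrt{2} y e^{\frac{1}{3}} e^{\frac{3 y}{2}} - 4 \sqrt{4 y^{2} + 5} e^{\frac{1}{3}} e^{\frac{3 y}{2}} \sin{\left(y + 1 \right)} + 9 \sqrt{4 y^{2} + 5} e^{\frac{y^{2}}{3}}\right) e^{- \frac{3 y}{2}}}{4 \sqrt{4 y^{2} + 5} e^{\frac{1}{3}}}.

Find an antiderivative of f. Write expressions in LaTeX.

An antiderivative is F(y) = \frac{\sqrt{2} \sqrt{4 y^{2} + 5} + 4 \cos{\left(y + 1 \right)} - \frac{6 e^{- \frac{3 y}{2}} e^{\frac{y^{2}}{3}}}{e^{\frac{1}{3}}}}{4}.

A first test for any F(y): its y-derivative must equal f(y) identically.
Check: d/dy[\frac{\sqrt{2} \sqrt{4 y^{2} + 5} + 4 \cos{\left(y + 1 \right)} - \frac{6 e^{- \frac{3 y}{2}} e^{\frac{y^{2}}{3}}}{e^{\frac{1}{3}}}}{4}] = \frac{\left(- 4 y \sqrt{4 y^{2} + 5} e^{\frac{y^{2}}{3}} + 4 \sqrt{2} y e^{\frac{1}{3}} e^{\frac{3 y}{2}} - 4 \sqrt{4 y^{2} + 5} e^{\frac{1}{3}} e^{\frac{3 y}{2}} \sin{\left(y + 1 \right)} + 9 \sqrt{4 y^{2} + 5} e^{\frac{y^{2}}{3}}\right) e^{- \frac{3 y}{2}}}{4 \sqrt{4 y^{2} + 5} e^{\frac{1}{3}}} = f(y).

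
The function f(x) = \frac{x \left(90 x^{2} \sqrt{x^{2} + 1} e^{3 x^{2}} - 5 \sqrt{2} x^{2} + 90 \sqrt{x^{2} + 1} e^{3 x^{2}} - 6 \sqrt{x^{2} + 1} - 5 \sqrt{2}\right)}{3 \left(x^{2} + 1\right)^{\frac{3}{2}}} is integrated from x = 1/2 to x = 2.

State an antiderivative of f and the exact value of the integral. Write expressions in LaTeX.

Antiderivative: F(x) = - \frac{5 \sqrt{2 x^{2} + 2}}{3} + 5 e^{3 x^{2}} - \log{\left(x^{2} + 1 \right)}; value = - 5 e^{\frac{3}{4}} - \frac{5 \sqrt{10}}{6} - \log{\left(5 \right)} + \log{\left(\frac{5}{4} \right)} + 5 e^{12}

An antiderivative F(x) passes only if d/dx[F] lands on f(x) exactly.
F(x) = - \frac{5 \sqrt{2 x^{2} + 2}}{3} + 5 e^{3 x^{2}} - \log{\left(x^{2} + 1 \right)} is an antiderivative of f.
Check: d/dx[- \frac{5 \sqrt{2 x^{2} + 2}}{3} + 5 e^{3 x^{2}} - \log{\left(x^{2} + 1 \right)}] = \frac{90 x^{3} \sqrt{x^{2} + 1} e^{3 x^{2}} - 5 \sqrt{2} x^{3} + 90 x \sqrt{x^{2} + 1} e^{3 x^{2}} - 6 x \sqrt{x^{2} + 1} - 5 \sqrt{2} x}{3 x^{2} \sqrt{x^{2} + 1} + 3 \sqrt{x^{2} + 1}}, which equals f(x).
F(2) = - \frac{5 \sqrt{10}}{3} - \log{\left(5 \right)} + 5 e^{12}; F(1/2) = - \frac{5 \sqrt{10}}{6} - \log{\left(\frac{5}{4} \right)} + 5 e^{\frac{3}{4}}.
Integral = F(2) - F(1/2) = - 5 e^{\frac{3}{4}} - \frac{5 \sqrt{10}}{6} - \log{\left(5 \right)} + \log{\left(\frac{5}{4} \right)} + 5 e^{12}.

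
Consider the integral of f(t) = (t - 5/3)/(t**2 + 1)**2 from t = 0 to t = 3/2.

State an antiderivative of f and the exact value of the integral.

Antiderivative: F(t) = (-5*t**2*atan(t) - 5*t - 5*atan(t) - 3)/(6*t**2 + 6); value = -5*atan(3/2)/6 - 1/26

A candidate is checked by its d/dt: the result must match f(t).
F(t) = (-5*t**2*atan(t) - 5*t - 5*atan(t) - 3)/(6*t**2 + 6) is an antiderivative of f.
Check: d/dt[(-5*t**2*atan(t) - 5*t - 5*atan(t) - 3)/(6*t**2 + 6)] = (3*t - 5)/(3*t**4 + 6*t**2 + 3), which equals f(t).
F(3/2) = -5*atan(3/2)/6 - 7/13; F(0) = -1/2.
Integral = F(3/2) - F(0) = -5*atan(3/2)/6 - 1/26.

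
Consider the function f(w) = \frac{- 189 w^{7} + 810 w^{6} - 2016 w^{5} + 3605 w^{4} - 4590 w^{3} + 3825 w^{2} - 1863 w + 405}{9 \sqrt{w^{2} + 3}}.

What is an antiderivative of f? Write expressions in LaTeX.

f has the shape u'v + uv' for u = - 3 \sqrt{w^{2} + 3} and v = \left(w^{2} - \frac{5 w}{3} + 1\right)^{3} — it is the derivative of the product u*v.
Check: d/dw[- 3 w^{6} \sqrt{w^{2} + 3} + 15 w^{5} \sqrt{w^{2} + 3} - 34 w^{4} \sqrt{w^{2} + 3} + \frac{395 w^{3} \sqrt{w^{2} + 3}}{9} - 34 w^{2} \sqrt{w^{2} + 3} + 15 w \sqrt{w^{2} + 3} - 3 \sqrt{w^{2} + 3}] = \frac{- 189 w^{7} + 810 w^{6} - 2016 w^{5} + 3605 w^{4} - 4590 w^{3} + 3825 w^{2} - 1863 w + 405}{9 \sqrt{w^{2} + 3}} = f(w).

An antiderivative is F(w) = - 3 w^{6} \sqrt{w^{2} + 3} + 15 w^{5} \sqrt{w^{2} + 3} - 34 w^{4} \sqrt{w^{2} + 3} + \frac{395 w^{3} \sqrt{w^{2} + 3}}{9} - 34 w^{2} \sqrt{w^{2} + 3} + 15 w \sqrt{w^{2} + 3} - 3 \sqrt{w^{2} + 3}.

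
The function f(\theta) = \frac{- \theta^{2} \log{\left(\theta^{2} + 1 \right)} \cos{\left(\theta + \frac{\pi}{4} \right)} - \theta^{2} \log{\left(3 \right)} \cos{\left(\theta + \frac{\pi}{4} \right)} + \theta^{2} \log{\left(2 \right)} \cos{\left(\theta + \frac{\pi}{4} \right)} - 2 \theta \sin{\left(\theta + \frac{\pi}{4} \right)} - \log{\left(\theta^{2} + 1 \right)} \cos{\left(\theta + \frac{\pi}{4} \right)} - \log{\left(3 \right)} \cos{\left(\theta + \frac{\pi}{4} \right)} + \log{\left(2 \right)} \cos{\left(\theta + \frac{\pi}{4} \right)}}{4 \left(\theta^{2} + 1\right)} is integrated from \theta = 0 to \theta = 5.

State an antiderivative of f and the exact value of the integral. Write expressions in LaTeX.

Antiderivative: F(\theta) = - \frac{\log{\left(\frac{3 \theta^{2}}{2} + \frac{3}{2} \right)} \sin{\left(\theta + \frac{\pi}{4} \right)}}{4}; value = \frac{\sqrt{2} \log{\left(\frac{3}{2} \right)}}{8} - \frac{\log{\left(39 \right)} \sin{\left(\frac{\pi}{4} + 5 \right)}}{4}

Recognize the product-rule pattern: f = u'v + uv' with u = - \frac{\log{\left(\frac{3 \theta^{2}}{2} + \frac{3}{2} \right)}}{4}, v = \sin{\left(\theta + \frac{\pi}{4} \right)}, so integration by parts undoes it.
F(\theta) = - \frac{\log{\left(\frac{3 \theta^{2}}{2} + \frac{3}{2} \right)} \sin{\left(\theta + \frac{\pi}{4} \right)}}{4} is an antiderivative of f.
Check: d/d\theta[- \frac{\log{\left(\frac{3 \theta^{2}}{2} + \frac{3}{2} \right)} \sin{\left(\theta + \frac{\pi}{4} \right)}}{4}] = \frac{- \theta^{2} \log{\left(\theta^{2} + 1 \right)} \cos{\left(\theta + \frac{\pi}{4} \right)} - \theta^{2} \log{\left(3 \right)} \cos{\left(\theta + \frac{\pi}{4} \right)} + \theta^{2} \log{\left(2 \right)} \cos{\left(\theta + \frac{\pi}{4} \right)} - 2 \theta \sin{\left(\theta + \frac{\pi}{4} \right)} - \log{\left(\theta^{2} + 1 \right)} \cos{\left(\theta + \frac{\pi}{4} \right)} - \log{\left(3 \right)} \cos{\left(\theta + \frac{\pi}{4} \right)} + \log{\left(2 \right)} \cos{\left(\theta + \frac{\pi}{4} \right)}}{4 \theta^{2} + 4}, which equals f(\theta).
F(5) = - \frac{\log{\left(39 \right)} \sin{\left(\frac{\pi}{4} + 5 \right)}}{4}; F(0) = - \frac{\sqrt{2} \log{\left(\frac{3}{2} \right)}}{8}.
Integral = F(5) - F(0) = \frac{\sqrt{2} \log{\left(\frac{3}{2} \right)}}{8} - \frac{\log{\left(39 \right)} \sin{\left(\frac{\pi}{4} + 5 \right)}}{4}.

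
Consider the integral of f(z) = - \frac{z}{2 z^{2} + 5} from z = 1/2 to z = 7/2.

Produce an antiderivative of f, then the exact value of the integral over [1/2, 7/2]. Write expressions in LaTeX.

Antiderivative: F(z) = - \frac{\log{\left(z^{2} + \frac{5}{2} \right)}}{4}; value = - \frac{\log{\left(\frac{59}{4} \right)}}{4} + \frac{\log{\left(\frac{11}{4} \right)}}{4}

f matches the chain-rule pattern g'(h)*h' with inner function h(z) = z^{2} + \frac{5}{2}; substituting u = h(z) collapses the integral.
F(z) = - \frac{\log{\left(z^{2} + \frac{5}{2} \right)}}{4} is an antiderivative of f.
Check: d/dz[- \frac{\log{\left(z^{2} + \frac{5}{2} \right)}}{4}] = - \frac{z}{2 z^{2} + 5} = f(z).
F(7/2) = - \frac{\log{\left(\frac{59}{4} \right)}}{4}; F(1/2) = - \frac{\log{\left(\frac{11}{4} \right)}}{4}.
Integral = F(7/2) - F(1/2) = - \frac{\log{\left(\frac{59}{4} \right)}}{4} + \frac{\log{\left(\frac{11}{4} \right)}}{4}.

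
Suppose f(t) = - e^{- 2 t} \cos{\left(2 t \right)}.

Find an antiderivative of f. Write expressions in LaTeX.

An antiderivative is F(t) = - \frac{e^{- 2 t} \sin{\left(2 t \right)}}{4} + \frac{e^{- 2 t} \cos{\left(2 t \right)}}{4}.

For F(t) to be correct the identity F'(t) - f(t) = 0 must hold.
Check: d/dt[- \frac{e^{- 2 t} \sin{\left(2 t \right)}}{4} + \frac{e^{- 2 t} \cos{\left(2 t \right)}}{4}] = - e^{- 2 t} \cos{\left(2 t \right)} = f(t).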